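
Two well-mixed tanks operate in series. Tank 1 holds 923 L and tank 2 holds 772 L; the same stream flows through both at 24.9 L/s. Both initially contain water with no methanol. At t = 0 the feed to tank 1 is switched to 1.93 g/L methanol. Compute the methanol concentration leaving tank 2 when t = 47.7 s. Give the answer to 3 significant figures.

0.791 g/L

Time constants: τᵢ = Vᵢ/Q for each well-mixed tank.
τ₁ = 923/24.9 = 37.068 s; τ₂ = 772/24.9 = 31.004 s.
Tank 1: C₁ = C_in(1 − e^(−t/τ₁)). Tank 2 (τ₁ ≠ τ₂): C₂ = C_in[1 − (τ₁ e^(−t/τ₁) − τ₂ e^(−t/τ₂))/(τ₁ − τ₂)].
At t = 47.7: e^(−t/τ₁) = 0.27615, e^(−t/τ₂) = 0.21470.
C₂ = 1.93·[1 − (37.068·0.27615 − 31.004·0.21470)/(6.0643)] = 1.93·0.40969 = 0.79070 g/L.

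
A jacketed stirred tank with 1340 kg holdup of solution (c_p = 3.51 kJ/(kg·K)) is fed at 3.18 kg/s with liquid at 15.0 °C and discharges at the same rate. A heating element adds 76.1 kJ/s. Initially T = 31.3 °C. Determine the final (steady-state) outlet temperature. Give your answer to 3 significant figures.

M c_p dT/dt = ṁ c_p (T_in − T) + Q̇.
At steady state dT/dt = 0 ⇒ T_ss = T_in + Q̇/(ṁ c_p) = 15.0 + 76.1/(3.18·3.51) = 21.818 °C.

21.8 °C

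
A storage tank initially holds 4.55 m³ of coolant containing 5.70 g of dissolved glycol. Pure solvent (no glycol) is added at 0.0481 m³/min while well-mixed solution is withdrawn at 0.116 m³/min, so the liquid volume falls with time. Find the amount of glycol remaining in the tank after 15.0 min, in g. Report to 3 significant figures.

Total volume: dV/dt = Q_in − Q_out = -0.067900 m³/min, so V(t) = 4.55 − 0.067900 t and V(15.0) = 3.5315 m³.
No glycol enters, so dm/dt = −Q_out · (m/V).
dm/m = −Q_out dt/(V₀ − 0.067900 t); integrating gives ln(m/m₀) = −(Q_out/(Q_in−Q_out)) ln(V/V₀).
m = m₀ (V₀/V)^(Q_out/(Q_in−Q_out)) = 5.70 × (4.55/3.5315)^(-1.7084) = 3.6971 g.

3.70 g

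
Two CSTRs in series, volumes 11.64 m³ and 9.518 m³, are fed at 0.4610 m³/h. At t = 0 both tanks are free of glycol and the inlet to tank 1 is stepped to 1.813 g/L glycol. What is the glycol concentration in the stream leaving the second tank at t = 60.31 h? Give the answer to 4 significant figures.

Each tank obeys Vᵢ dCᵢ/dt = Q(Cᵢ₋₁ − Cᵢ), so τᵢ = Vᵢ/Q.
τ₁ = 11.64/0.4610 = 25.2495 h; τ₂ = 9.518/0.4610 = 20.6464 h.
Tank 1: C₁ = C_in(1 − e^(−t/τ₁)). Tank 2 (τ₁ ≠ τ₂): C₂ = C_in[1 − (τ₁ e^(−t/τ₁) − τ₂ e^(−t/τ₂))/(τ₁ − τ₂)].
At t = 60.31: e^(−t/τ₁) = 0.0917612, e^(−t/τ₂) = 0.0538751.
C₂ = 1.813·[1 − (25.2495·0.0917612 − 20.6464·0.0538751)/(4.60304)] = 1.813·0.738305 = 1.33855 g/L.

1.339 g/L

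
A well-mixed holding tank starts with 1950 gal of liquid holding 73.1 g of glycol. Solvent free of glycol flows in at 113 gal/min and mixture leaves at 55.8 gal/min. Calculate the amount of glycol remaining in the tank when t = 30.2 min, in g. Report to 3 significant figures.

39.4 g

Total volume: dV/dt = Q_in − Q_out = 57.200 gal/min, so V(t) = 1950 + 57.200 t and V(30.2) = 3677.4 gal.
No glycol enters, so dm/dt = −Q_out · (m/V).
dm/m = −Q_out dt/(V₀ + 57.200 t); integrating gives ln(m/m₀) = −(Q_out/(Q_in−Q_out)) ln(V/V₀).
m = m₀ (V₀/V)^(Q_out/(Q_in−Q_out)) = 73.1 × (1950/3677.4)^(0.97552) = 39.369 g.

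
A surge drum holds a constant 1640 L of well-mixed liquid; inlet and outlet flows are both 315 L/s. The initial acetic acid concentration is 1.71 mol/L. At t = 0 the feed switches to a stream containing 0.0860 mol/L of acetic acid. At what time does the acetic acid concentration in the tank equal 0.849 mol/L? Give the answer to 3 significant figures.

Species balance on the tank: V dC/dt = Q(C_in − C), so τ = V/Q = 5.2063 s.
C(t) = C_in + (C₀ − C_in) e^(−t/τ). Set C = 0.849 and solve for t:
e^(−t/τ) = (C − C_in)/(C₀ − C_in) = (0.849 − 0.0860)/(1.71 − 0.0860) = 0.46983
t = −τ ln(…) = 5.2063 × 0.75539 = 3.9328 s.

3.93 s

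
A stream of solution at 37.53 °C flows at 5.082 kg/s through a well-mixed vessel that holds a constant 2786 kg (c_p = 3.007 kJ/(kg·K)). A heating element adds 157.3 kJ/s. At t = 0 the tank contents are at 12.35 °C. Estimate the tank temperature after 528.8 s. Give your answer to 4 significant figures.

34.30 °C

M c_p dT/dt = ṁ c_p (T_in − T) + Q̇.
Rearrange: dT/dt = (T_ss − T)/τ with τ = M/ṁ = 548.209 s and T_ss = T_in + Q̇/(ṁ c_p) = 47.8234 °C.
T approaches T_ss exponentially: T(t) = T_ss + (T₀ − T_ss) e^(−t/τ).
T(528.8) = 47.8234 + (-35.4734)·e^(−528.8/548.209) = 47.8234 + (-35.4734)·0.381138 = 34.3032 °C.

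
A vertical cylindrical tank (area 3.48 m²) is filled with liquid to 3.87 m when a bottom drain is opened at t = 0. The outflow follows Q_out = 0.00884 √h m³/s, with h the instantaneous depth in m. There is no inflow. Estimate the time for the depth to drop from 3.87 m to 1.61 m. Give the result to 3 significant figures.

Unsteady balance on liquid volume: A dh/dt = −0.00884 √h.
Separate and integrate: 2(√h − √h₀) = −(0.00884/A) t.
t = 2A(√h₀ − √h)/0.00884 = 2·3.48·(√3.87 − √1.61)/0.00884
  = 6.9600 × (1.9672 − 1.2689) / 0.00884 = 549.85 s.

550 s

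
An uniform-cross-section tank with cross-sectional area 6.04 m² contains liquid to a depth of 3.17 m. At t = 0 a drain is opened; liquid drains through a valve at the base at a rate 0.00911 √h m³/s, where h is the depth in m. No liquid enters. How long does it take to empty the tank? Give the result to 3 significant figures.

With no inflow, A dh/dt = −0.00911 √h.
This is separable: 2 d(√h)/dt = −0.00911/A, so √h = √h₀ − (0.00911/(2A)) t.
Set h = 0: 2√h₀ = (0.00911/A) t_empty ⇒ t_empty = 2A√h₀/0.00911.
t_empty = 2·6.04·√3.17/0.00911 = 12.080·1.7804/0.00911 = 2360.9 s.

2360 s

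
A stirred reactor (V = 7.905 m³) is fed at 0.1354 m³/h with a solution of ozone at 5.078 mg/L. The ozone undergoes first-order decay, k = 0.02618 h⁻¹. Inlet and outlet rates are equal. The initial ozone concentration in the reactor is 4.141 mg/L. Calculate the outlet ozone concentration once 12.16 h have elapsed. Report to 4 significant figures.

3.268 mg/L

Species balance: V dC/dt = Q C_in − Q C − k V C.
dC/dt = (Q/V) C_in − (Q/V + k) C; effective rate a = Q/V + k = 0.0171284 + 0.02618 = 0.0433084 h⁻¹.
C_ss = Q C_in/(Q + kV) = 2.00834 mg/L; C(t) = C_ss + (C₀ − C_ss) e^(−a t).
C(12.16) = 2.00834 + (2.13266)·e^(−0.0433084·12.16) = 2.00834 + (2.13266)·0.590592 = 3.26787 mg/L.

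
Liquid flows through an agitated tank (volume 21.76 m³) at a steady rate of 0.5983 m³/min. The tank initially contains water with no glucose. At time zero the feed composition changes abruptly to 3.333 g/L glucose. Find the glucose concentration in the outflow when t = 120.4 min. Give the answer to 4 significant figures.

Unsteady species balance (constant V, well mixed): V dC/dt = Q(C_in − C).
Rewrite as dC/dt + C/τ = C_in/τ, τ = V/Q = 36.3697 min.
Solution: C(t) = C_in + (C₀ − C_in) e^(−t/τ).
C(120.4) = 3.333 + (0 − 3.333)·e^(−120.4/36.3697) = 3.333 + (-3.33300)·0.0364999 = 3.21135 g/L.

3.211 g/L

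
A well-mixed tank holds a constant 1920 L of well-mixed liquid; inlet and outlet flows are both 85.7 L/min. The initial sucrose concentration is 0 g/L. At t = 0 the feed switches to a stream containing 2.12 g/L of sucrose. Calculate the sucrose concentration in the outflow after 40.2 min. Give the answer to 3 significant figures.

1.77 g/L

Species balance on the tank: V dC/dt = Q(C_in − C).
Time constant τ = V/Q = 1920/85.7 = 22.404 min.
Integrating: C(t) = C_in + (C₀ − C_in) e^(−t/τ).
C(40.2) = 2.12 + (0 − 2.12)·e^(−40.2/22.404) = 2.12 + (-2.1200)·0.16624 = 1.7676 g/L.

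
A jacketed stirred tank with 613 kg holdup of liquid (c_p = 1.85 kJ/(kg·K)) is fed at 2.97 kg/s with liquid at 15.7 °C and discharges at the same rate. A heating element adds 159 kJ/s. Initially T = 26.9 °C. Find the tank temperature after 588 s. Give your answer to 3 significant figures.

43.6 °C

M c_p dT/dt = ṁ c_p (T_in − T) + Q̇.
Rearrange: dT/dt = (T_ss − T)/τ with τ = M/ṁ = 206.40 s and T_ss = T_in + Q̇/(ṁ c_p) = 44.638 °C.
T approaches T_ss exponentially: T(t) = T_ss + (T₀ − T_ss) e^(−t/τ).
T(588) = 44.638 + (-17.738)·e^(−588/206.40) = 44.638 + (-17.738)·0.057909 = 43.611 °C.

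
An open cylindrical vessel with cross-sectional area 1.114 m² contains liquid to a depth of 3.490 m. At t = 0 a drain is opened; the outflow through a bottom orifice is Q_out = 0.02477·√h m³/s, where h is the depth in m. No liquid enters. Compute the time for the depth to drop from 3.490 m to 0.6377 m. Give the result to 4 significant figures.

Volume balance on the tank: A dh/dt = −0.02477 √h.
∫ h^(−1/2) dh = −(0.02477/A) ∫ dt, giving 2√h = 2√h₀ − (0.02477/A) t.
t = 2A(√h₀ − √h)/0.02477 = 2·1.114·(√3.490 − √0.6377)/0.02477
  = 2.22800 × (1.86815 − 0.798561) / 0.02477 = 96.2072 s.

96.21 s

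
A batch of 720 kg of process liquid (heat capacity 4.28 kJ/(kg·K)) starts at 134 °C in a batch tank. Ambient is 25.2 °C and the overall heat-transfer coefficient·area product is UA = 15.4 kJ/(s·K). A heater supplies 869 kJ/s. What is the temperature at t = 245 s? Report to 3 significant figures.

97.0 °C

Lumped-capacitance energy balance: M c_p dT/dt = UA(T_amb − T) + Q̇.
dT/dt = (T_ss − T)/τ with T_ss = T_amb + Q̇/UA = 25.2 + 869/15.4 = 81.629 °C, τ = M c_p/UA = 720·4.28/15.4 = 200.10 s.
Solution: T(t) = T_ss + (T₀ − T_ss) e^(−t/τ).
T(245) = 81.629 + (52.371)·0.29394 = 97.023 °C.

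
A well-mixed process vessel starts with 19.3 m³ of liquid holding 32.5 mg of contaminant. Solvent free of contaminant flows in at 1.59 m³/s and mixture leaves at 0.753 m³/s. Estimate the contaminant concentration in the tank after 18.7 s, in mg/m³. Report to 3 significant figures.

Total volume: dV/dt = Q_in − Q_out = 0.83700 m³/s, so V(t) = 19.3 + 0.83700 t and V(18.7) = 34.952 m³.
Solute balance: dm/dt = 0 − Q_out C = −Q_out m/V(t).
dm/m = −Q_out dt/(V₀ + 0.83700 t); integrating gives ln(m/m₀) = −(Q_out/(Q_in−Q_out)) ln(V/V₀).
m = m₀ (V₀/V)^(Q_out/(Q_in−Q_out)) = 32.5 × (19.3/34.952)^(0.89964) = 19.048 mg.
C = m/V = 19.048/34.952 = 0.54498 mg/m³.

0.545 mg/m³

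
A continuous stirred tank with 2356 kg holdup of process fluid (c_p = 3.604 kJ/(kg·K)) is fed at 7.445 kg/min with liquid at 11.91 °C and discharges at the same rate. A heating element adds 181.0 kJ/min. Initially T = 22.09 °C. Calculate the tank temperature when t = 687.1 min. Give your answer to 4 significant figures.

M c_p dT/dt = ṁ c_p (T_in − T) + Q̇.
Rearrange: dT/dt = (T_ss − T)/τ with τ = M/ṁ = 316.454 min and T_ss = T_in + Q̇/(ṁ c_p) = 18.6557 °C.
Solution: T(t) = T_ss + (T₀ − T_ss) e^(−t/τ).
T(687.1) = 18.6557 + (3.43427)·e^(−687.1/316.454) = 18.6557 + (3.43427)·0.114035 = 19.0474 °C.

19.05 °C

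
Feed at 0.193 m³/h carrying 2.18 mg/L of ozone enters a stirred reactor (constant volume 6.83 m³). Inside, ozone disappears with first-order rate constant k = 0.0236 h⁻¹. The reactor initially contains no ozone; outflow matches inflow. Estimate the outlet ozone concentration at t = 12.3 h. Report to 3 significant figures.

V dC/dt = Q(C_in − C) − k V C.
dC/dt = (Q/V) C_in − (Q/V + k) C; effective rate a = Q/V + k = 0.028258 + 0.0236 = 0.051858 h⁻¹.
C_ss = Q C_in/(Q + kV) = 1.1879 mg/L; C(t) = C_ss + (C₀ − C_ss) e^(−a t).
C(12.3) = 1.1879 + (-1.1879)·e^(−0.051858·12.3) = 1.1879 + (-1.1879)·0.52843 = 0.56018 mg/L.

0.560 mg/L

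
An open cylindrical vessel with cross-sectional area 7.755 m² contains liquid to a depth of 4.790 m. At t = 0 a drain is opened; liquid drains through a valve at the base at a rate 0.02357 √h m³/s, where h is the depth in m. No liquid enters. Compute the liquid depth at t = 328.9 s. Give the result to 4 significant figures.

2.852 m

A dh/dt = −Q_out = −0.02357 √h.
This is separable: 2 d(√h)/dt = −0.02357/A, so √h = √h₀ − (0.02357/(2A)) t.
√h = √4.790 − 0.02357·328.9/(2·7.755) = 2.18861 − 0.499818 = 1.68879.
h = 1.68879² = 2.85201 m.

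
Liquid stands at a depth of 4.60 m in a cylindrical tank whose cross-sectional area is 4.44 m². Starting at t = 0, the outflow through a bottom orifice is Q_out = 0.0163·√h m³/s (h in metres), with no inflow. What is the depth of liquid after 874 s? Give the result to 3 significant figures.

0.292 m

A dh/dt = −Q_out = −0.0163 √h.
∫ h^(−1/2) dh = −(0.0163/A) ∫ dt, giving 2√h = 2√h₀ − (0.0163/A) t.
√h = √4.60 − 0.0163·874/(2·4.44) = 2.1448 − 1.6043 = 0.54046.
h = 0.54046² = 0.29210 m.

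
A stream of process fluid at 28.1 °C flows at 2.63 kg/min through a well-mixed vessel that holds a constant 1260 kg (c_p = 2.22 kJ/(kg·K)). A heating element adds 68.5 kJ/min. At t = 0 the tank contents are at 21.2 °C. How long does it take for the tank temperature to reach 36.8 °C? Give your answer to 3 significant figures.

Unsteady energy balance on the tank contents: M c_p dT/dt = ṁ c_p (T_in − T) + 68.5.
τ = M/ṁ = 479.09 min; T_ss = T_in + Q̇/(ṁ c_p) = 39.832 °C.
T(t) = T_ss + (T₀ − T_ss) e^(−t/τ). Set T = 36.8:
e^(−t/τ) = (36.8 − 39.832)/(21.2 − 39.832) = 0.16274
t = −479.09 · ln(0.16274) = 869.82 min.

870 min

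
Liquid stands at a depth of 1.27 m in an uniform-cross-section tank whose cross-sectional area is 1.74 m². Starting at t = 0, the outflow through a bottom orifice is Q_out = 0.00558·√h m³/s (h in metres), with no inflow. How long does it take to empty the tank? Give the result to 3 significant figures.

703 s

With no inflow, A dh/dt = −0.00558 √h.
This is separable: 2 d(√h)/dt = −0.00558/A, so √h = √h₀ − (0.00558/(2A)) t.
Tank is empty when √h = 0: t_empty = 2A√h₀/0.00558.
t_empty = 2·1.74·√1.27/0.00558 = 3.4800·1.1269/0.00558 = 702.82 s.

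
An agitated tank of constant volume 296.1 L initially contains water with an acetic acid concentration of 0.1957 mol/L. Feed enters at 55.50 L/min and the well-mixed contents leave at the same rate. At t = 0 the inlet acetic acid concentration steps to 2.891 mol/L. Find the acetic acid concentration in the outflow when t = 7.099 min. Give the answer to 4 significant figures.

2.179 mol/L

Species balance on the tank: V dC/dt = Q(C_in − C).
Rewrite as dC/dt + C/τ = C_in/τ, τ = V/Q = 5.33514 min.
Integrating: C(t) = C_in + (C₀ − C_in) e^(−t/τ).
C(7.099) = 2.891 + (0.1957 − 2.891)·e^(−7.099/5.33514) = 2.891 + (-2.69530)·0.264315 = 2.17859 mol/L.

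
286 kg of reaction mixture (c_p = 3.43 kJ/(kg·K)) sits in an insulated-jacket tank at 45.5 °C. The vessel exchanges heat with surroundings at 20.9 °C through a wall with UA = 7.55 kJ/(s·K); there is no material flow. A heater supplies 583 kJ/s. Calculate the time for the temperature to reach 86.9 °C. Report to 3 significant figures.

Unsteady energy balance on the tank contents: M c_p dT/dt = −UA(T − T_amb) + Q̇.
τ = M c_p/UA = 129.93 s; T_ss = T_amb + Q̇/UA = 20.9 + 583/7.55 = 98.119 °C.
T(t) = T_ss + (T₀ − T_ss)e^(−t/τ); set T = 86.9:
t = −τ ln[(T − T_ss)/(T₀ − T_ss)] = −129.93 · ln(0.21321) = 200.81 s.

201 s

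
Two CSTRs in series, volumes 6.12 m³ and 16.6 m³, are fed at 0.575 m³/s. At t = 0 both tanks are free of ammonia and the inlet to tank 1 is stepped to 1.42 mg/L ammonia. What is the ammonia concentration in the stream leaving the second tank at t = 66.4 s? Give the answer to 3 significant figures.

1.20 mg/L

Time constants: τᵢ = Vᵢ/Q for each well-mixed tank.
τ₁ = 6.12/0.575 = 10.643 s; τ₂ = 16.6/0.575 = 28.870 s.
Tank 1: C₁ = C_in(1 − e^(−t/τ₁)). Tank 2 (τ₁ ≠ τ₂): C₂ = C_in[1 − (τ₁ e^(−t/τ₁) − τ₂ e^(−t/τ₂))/(τ₁ − τ₂)].
At t = 66.4: e^(−t/τ₁) = 0.0019527, e^(−t/τ₂) = 0.10026.
C₂ = 1.42·[1 − (10.643·0.0019527 − 28.870·0.10026)/(-18.226)] = 1.42·0.84233 = 1.1961 mg/L.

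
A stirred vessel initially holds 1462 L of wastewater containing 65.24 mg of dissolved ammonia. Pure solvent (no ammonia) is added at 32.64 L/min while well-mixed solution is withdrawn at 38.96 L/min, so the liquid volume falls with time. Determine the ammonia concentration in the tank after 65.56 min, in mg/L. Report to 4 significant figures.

Total volume: dV/dt = Q_in − Q_out = -6.32000 L/min, so V(t) = 1462 − 6.32000 t and V(65.56) = 1047.66 L.
Solute balance: dm/dt = 0 − Q_out C = −Q_out m/V(t).
Separate: dm/m = −Q_out dt/V(t) ⇒ ln(m/m₀) = −(Q_out/(Q_in−Q_out)) ln(V/V₀).
m = m₀ (V₀/V)^(Q_out/(Q_in−Q_out)) = 65.24 × (1462/1047.66)^(-6.16456) = 8.36254 mg.
C = m/V = 8.36254/1047.66 = 0.00798210 mg/L.

0.007982 mg/L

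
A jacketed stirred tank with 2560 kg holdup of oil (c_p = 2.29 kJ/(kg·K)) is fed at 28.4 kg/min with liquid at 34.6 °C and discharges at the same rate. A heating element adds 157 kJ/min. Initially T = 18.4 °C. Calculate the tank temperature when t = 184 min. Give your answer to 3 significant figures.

Energy balance: M c_p dT/dt = ṁ c_p (T_in − T) + 157.
τ = M/ṁ = 90.141 min; T_ss = T_in + Q̇/(ṁ c_p) = 34.6 + 157/(28.4·2.29) = 37.014 °C.
T approaches T_ss exponentially: T(t) = T_ss + (T₀ − T_ss) e^(−t/τ).
T(184) = 37.014 + (-18.614)·e^(−184/90.141) = 37.014 + (-18.614)·0.12987 = 34.597 °C.

34.6 °C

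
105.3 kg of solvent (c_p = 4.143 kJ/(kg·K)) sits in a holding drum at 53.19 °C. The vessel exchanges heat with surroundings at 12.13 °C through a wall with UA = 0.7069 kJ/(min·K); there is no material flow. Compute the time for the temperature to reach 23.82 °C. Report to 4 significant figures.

775.3 min

Heat balance on the well-mixed liquid: M c_p dT/dt = −UA(T − T_amb).
τ = M c_p/UA = 617.142 min; T_ss = T_amb = 12.1300 °C.
T(t) = T_ss + (T₀ − T_ss)e^(−t/τ); set T = 23.82:
t = −τ ln[(T − T_ss)/(T₀ − T_ss)] = −617.142 · ln(0.284705) = 775.316 min.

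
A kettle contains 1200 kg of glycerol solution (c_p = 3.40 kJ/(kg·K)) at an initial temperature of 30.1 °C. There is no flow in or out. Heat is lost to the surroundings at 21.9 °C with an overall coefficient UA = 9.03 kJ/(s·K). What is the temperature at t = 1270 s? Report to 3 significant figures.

M c_p dT/dt = −UA(T − T_amb).
dT/dt = (T_ss − T)/τ with T_ss = T_amb = 21.900 °C, τ = M c_p/UA = 1200·3.40/9.03 = 451.83 s.
Solution: T(t) = T_ss + (T₀ − T_ss) e^(−t/τ).
T(1270) = 21.900 + (8.2000)·0.060156 = 22.393 °C.

22.4 °C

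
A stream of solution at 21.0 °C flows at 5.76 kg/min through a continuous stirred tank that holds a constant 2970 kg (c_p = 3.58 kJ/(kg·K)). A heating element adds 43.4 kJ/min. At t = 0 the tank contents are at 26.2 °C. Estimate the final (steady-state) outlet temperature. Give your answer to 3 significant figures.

23.1 °C

M c_p dT/dt = ṁ c_p (T_in − T) + Q̇.
At steady state dT/dt = 0 ⇒ T_ss = T_in + Q̇/(ṁ c_p) = 21.0 + 43.4/(5.76·3.58) = 23.105 °C.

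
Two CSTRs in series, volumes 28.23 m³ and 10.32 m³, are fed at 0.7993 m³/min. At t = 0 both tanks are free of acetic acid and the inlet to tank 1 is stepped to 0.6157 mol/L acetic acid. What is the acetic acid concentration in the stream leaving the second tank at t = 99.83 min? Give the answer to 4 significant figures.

0.5584 mol/L

Each tank obeys Vᵢ dCᵢ/dt = Q(Cᵢ₋₁ − Cᵢ), so τᵢ = Vᵢ/Q.
τ₁ = 28.23/0.7993 = 35.3184 min; τ₂ = 10.32/0.7993 = 12.9113 min.
Tank 1: C₁ = C_in(1 − e^(−t/τ₁)). Tank 2 (τ₁ ≠ τ₂): C₂ = C_in[1 − (τ₁ e^(−t/τ₁) − τ₂ e^(−t/τ₂))/(τ₁ − τ₂)].
At t = 99.83: e^(−t/τ₁) = 0.0592155, e^(−t/τ₂) = 0.000438571.
C₂ = 0.6157·[1 − (35.3184·0.0592155 − 12.9113·0.000438571)/(22.4071)] = 0.6157·0.906916 = 0.558388 mol/L.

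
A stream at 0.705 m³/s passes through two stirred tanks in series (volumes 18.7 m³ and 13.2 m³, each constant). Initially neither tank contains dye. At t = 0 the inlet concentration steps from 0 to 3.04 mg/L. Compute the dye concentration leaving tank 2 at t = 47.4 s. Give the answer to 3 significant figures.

1.89 mg/L

Each tank obeys Vᵢ dCᵢ/dt = Q(Cᵢ₋₁ − Cᵢ), so τᵢ = Vᵢ/Q.
τ₁ = 18.7/0.705 = 26.525 s; τ₂ = 13.2/0.705 = 18.723 s.
Tank 1: C₁ = C_in(1 − e^(−t/τ₁)). Tank 2 (τ₁ ≠ τ₂): C₂ = C_in[1 − (τ₁ e^(−t/τ₁) − τ₂ e^(−t/τ₂))/(τ₁ − τ₂)].
At t = 47.4: e^(−t/τ₁) = 0.16746, e^(−t/τ₂) = 0.079532.
C₂ = 3.04·[1 − (26.525·0.16746 − 18.723·0.079532)/(7.8014)] = 3.04·0.62151 = 1.8894 mg/L.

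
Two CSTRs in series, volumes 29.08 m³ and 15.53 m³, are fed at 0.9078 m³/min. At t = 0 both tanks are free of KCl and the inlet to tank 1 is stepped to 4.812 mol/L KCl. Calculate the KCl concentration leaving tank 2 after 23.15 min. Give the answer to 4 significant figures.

Species balance on tank i: dCᵢ/dt = (Cᵢ₋₁ − Cᵢ)/τᵢ with τᵢ = Vᵢ/Q.
τ₁ = 29.08/0.9078 = 32.0335 min; τ₂ = 15.53/0.9078 = 17.1073 min.
Solving the cascade with C₁(0)=C₂(0)=0 gives C₂(t) = C_in[1 − (τ₁ e^(−t/τ₁) − τ₂ e^(−t/τ₂))/(τ₁ − τ₂)].
At t = 23.15: e^(−t/τ₁) = 0.485449, e^(−t/τ₂) = 0.258406.
C₂ = 4.812·[1 − (32.0335·0.485449 − 17.1073·0.258406)/(14.9262)] = 4.812·0.254331 = 1.22384 mol/L.

1.224 mol/L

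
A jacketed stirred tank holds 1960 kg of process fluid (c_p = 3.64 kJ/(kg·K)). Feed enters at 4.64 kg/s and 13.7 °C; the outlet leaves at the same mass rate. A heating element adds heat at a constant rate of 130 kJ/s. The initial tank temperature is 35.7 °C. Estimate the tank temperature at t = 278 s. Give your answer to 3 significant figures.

Unsteady energy balance on the tank contents: M c_p dT/dt = ṁ c_p (T_in − T) + 130.
Rearrange: dT/dt = (T_ss − T)/τ with τ = M/ṁ = 422.41 s and T_ss = T_in + Q̇/(ṁ c_p) = 21.397 °C.
Integrating: T(t) = T_ss + (T₀ − T_ss) e^(−t/τ).
T(278) = 21.397 + (14.303)·e^(−278/422.41) = 21.397 + (14.303)·0.51782 = 28.803 °C.

28.8 °C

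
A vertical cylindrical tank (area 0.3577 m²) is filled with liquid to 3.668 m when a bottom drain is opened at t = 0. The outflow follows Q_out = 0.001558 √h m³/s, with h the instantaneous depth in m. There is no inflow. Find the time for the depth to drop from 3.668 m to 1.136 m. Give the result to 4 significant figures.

390.0 s

Unsteady balance on liquid volume: A dh/dt = −0.001558 √h.
This is separable: 2 d(√h)/dt = −0.001558/A, so √h = √h₀ − (0.001558/(2A)) t.
t = 2A(√h₀ − √h)/0.001558 = 2·0.3577·(√3.668 − √1.136)/0.001558
  = 0.715400 × (1.91520 − 1.06583) / 0.001558 = 390.012 s.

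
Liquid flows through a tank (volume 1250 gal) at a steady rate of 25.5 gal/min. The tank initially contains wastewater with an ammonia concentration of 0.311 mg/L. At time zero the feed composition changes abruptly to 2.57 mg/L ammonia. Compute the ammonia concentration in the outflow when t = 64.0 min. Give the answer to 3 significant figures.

1.96 mg/L

Species balance on the tank: V dC/dt = Q(C_in − C).
So dC/dt = (C_in − C)/τ with τ = V/Q = 1250/25.5 = 49.020 min.
C approaches C_in exponentially: C(t) = C_in + (C₀ − C_in) e^(−t/τ).
C(64.0) = 2.57 + (0.311 − 2.57)·e^(−64.0/49.020) = 2.57 + (-2.2590)·0.27101 = 1.9578 mg/L.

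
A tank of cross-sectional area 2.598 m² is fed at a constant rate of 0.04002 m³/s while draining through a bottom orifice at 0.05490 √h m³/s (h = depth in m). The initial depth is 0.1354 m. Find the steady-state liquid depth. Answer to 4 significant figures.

0.5314 m

A dh/dt = Q_in − 0.05490 √h. Steady state requires inflow = outflow:
Q_in = 0.05490 √h_ss ⇒ √h_ss = 0.04002/0.05490 = 0.728962.
h_ss = 0.728962² = 0.531385 m. (Since h₀ = 0.1354 m < h_ss, the level will rise toward this value.)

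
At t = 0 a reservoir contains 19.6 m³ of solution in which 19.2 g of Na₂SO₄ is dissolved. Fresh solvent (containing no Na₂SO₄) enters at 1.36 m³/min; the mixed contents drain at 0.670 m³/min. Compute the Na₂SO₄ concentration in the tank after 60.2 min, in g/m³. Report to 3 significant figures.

0.104 g/m³

Let m(t) be the amount of Na₂SO₄. Volume: V(t) = V₀ + (Q_in − Q_out) t = 19.6 + 0.69000 t; V(60.2) = 61.138 m³.
Species balance (pure solvent in): dm/dt = −Q_out · m/V(t).
dm/m = −Q_out dt/(V₀ + 0.69000 t); integrating gives ln(m/m₀) = −(Q_out/(Q_in−Q_out)) ln(V/V₀).
m = m₀ (V₀/V)^(Q_out/(Q_in−Q_out)) = 19.2 × (19.6/61.138)^(0.97101) = 6.3616 g.
C = m/V = 6.3616/61.138 = 0.10405 g/m³.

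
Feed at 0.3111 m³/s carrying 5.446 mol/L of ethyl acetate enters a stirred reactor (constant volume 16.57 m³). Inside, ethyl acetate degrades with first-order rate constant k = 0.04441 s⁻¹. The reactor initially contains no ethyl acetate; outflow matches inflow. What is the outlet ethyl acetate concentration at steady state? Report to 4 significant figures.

1.618 mol/L

Accumulation = in − out − consumed: V dC/dt = Q C_in − Q C − k V C.
At steady state: 0 = Q C_in − (Q + kV) C_ss, so C_ss = Q C_in/(Q + kV).
C_ss = 0.3111·5.446/(0.3111 + 0.04441·16.57) = 1.69425/1.04697 = 1.61824 mol/L.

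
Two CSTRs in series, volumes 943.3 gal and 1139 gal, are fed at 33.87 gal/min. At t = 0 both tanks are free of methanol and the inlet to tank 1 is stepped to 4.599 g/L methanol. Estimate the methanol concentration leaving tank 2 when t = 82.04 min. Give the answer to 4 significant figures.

3.430 g/L

Species balance on tank i: dCᵢ/dt = (Cᵢ₋₁ − Cᵢ)/τᵢ with τᵢ = Vᵢ/Q.
τ₁ = 943.3/33.87 = 27.8506 min; τ₂ = 1139/33.87 = 33.6286 min.
Tank 1: C₁ = C_in(1 − e^(−t/τ₁)). Tank 2 (τ₁ ≠ τ₂): C₂ = C_in[1 − (τ₁ e^(−t/τ₁) − τ₂ e^(−t/τ₂))/(τ₁ − τ₂)].
At t = 82.04: e^(−t/τ₁) = 0.0525644, e^(−t/τ₂) = 0.0871965.
C₂ = 4.599·[1 − (27.8506·0.0525644 − 33.6286·0.0871965)/(-5.77797)] = 4.599·0.745872 = 3.43027 g/L.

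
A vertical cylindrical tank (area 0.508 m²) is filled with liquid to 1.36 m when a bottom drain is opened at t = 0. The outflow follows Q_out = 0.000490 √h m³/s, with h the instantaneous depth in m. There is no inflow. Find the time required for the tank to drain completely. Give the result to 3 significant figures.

With no inflow, A dh/dt = −0.000490 √h.
Separate and integrate: 2(√h − √h₀) = −(0.000490/A) t.
Tank is empty when √h = 0: t_empty = 2A√h₀/0.000490.
t_empty = 2·0.508·√1.36/0.000490 = 1.0160·1.1662/0.000490 = 2418.1 s.

2420 s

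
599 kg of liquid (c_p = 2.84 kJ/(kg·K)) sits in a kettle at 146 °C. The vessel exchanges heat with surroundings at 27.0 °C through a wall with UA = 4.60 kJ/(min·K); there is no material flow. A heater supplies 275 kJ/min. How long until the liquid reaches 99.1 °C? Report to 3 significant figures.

Unsteady energy balance on the tank contents: M c_p dT/dt = −UA(T − T_amb) + Q̇.
τ = M c_p/UA = 369.82 min; T_ss = T_amb + Q̇/UA = 27.0 + 275/4.60 = 86.783 °C.
T(t) = T_ss + (T₀ − T_ss)e^(−t/τ); set T = 99.1:
t = −τ ln[(T − T_ss)/(T₀ − T_ss)] = −369.82 · ln(0.20800) = 580.69 min.

581 min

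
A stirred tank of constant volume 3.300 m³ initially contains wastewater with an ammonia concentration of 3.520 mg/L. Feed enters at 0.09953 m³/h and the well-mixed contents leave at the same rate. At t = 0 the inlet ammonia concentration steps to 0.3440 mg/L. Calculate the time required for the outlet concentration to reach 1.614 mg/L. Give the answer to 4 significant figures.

Unsteady species balance (constant V, well mixed): V dC/dt = Q(C_in − C), so τ = V/Q = 33.1558 h.
C(t) = C_in + (C₀ − C_in) e^(−t/τ). Set C = 1.614 and solve for t:
e^(−t/τ) = (C − C_in)/(C₀ − C_in) = (1.614 − 0.3440)/(3.520 − 0.3440) = 0.399874
t = −τ ln(…) = 33.1558 × 0.916606 = 30.3908 h.

30.39 h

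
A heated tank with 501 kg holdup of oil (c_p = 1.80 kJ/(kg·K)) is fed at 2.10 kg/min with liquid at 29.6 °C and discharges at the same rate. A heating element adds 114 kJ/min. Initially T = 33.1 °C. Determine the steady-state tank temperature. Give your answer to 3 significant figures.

59.8 °C

M c_p dT/dt = ṁ c_p (T_in − T) + Q̇.
At steady state dT/dt = 0 ⇒ T_ss = T_in + Q̇/(ṁ c_p) = 29.6 + 114/(2.10·1.80) = 59.759 °C.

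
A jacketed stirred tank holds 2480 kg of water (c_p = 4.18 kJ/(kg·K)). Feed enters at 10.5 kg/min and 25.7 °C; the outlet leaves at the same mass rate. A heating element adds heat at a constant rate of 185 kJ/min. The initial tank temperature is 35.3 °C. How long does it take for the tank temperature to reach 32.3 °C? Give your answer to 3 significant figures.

192 min

M c_p dT/dt = ṁ c_p (T_in − T) + Q̇.
τ = M/ṁ = 236.19 min; T_ss = T_in + Q̇/(ṁ c_p) = 29.915 °C.
T(t) = T_ss + (T₀ − T_ss) e^(−t/τ). Set T = 32.3:
e^(−t/τ) = (32.3 − 29.915)/(35.3 − 29.915) = 0.44289
t = −236.19 · ln(0.44289) = 192.36 min.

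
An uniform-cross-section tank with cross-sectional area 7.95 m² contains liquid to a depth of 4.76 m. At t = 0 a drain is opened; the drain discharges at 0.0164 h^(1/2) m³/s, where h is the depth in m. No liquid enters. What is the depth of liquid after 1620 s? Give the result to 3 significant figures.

With no inflow, A dh/dt = −0.0164 √h.
This is separable: 2 d(√h)/dt = −0.0164/A, so √h = √h₀ − (0.0164/(2A)) t.
√h = √4.76 − 0.0164·1620/(2·7.95) = 2.1817 − 1.6709 = 0.51080.
h = 0.51080² = 0.26092 m.

0.261 m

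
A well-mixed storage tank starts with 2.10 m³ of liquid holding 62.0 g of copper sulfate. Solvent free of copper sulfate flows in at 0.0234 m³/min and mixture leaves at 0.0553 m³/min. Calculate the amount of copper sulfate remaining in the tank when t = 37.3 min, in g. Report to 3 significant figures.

14.6 g

Let m(t) be the amount of copper sulfate. Volume: V(t) = V₀ + (Q_in − Q_out) t = 2.10 − 0.031900 t; V(37.3) = 0.91013 m³.
Species balance (pure solvent in): dm/dt = −Q_out · m/V(t).
dm/m = −Q_out dt/(V₀ − 0.031900 t); integrating gives ln(m/m₀) = −(Q_out/(Q_in−Q_out)) ln(V/V₀).
m = m₀ (V₀/V)^(Q_out/(Q_in−Q_out)) = 62.0 × (2.10/0.91013)^(-1.7335) = 14.552 g.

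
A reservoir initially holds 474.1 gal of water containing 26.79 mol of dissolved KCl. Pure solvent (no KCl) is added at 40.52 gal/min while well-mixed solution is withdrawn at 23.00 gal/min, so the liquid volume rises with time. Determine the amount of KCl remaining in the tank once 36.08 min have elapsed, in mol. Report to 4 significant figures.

8.809 mol

Total volume: dV/dt = Q_in − Q_out = 17.5200 gal/min, so V(t) = 474.1 + 17.5200 t and V(36.08) = 1106.22 gal.
Solute balance: dm/dt = 0 − Q_out C = −Q_out m/V(t).
Separate: dm/m = −Q_out dt/V(t) ⇒ ln(m/m₀) = −(Q_out/(Q_in−Q_out)) ln(V/V₀).
m = m₀ (V₀/V)^(Q_out/(Q_in−Q_out)) = 26.79 × (474.1/1106.22)^(1.31279) = 8.80855 mol.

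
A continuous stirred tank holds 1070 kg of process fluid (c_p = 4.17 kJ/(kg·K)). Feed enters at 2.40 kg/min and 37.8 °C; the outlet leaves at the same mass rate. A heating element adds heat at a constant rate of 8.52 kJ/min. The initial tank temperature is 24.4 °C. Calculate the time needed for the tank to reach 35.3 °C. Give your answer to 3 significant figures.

645 min

M c_p dT/dt = ṁ c_p (T_in − T) + Q̇.
τ = M/ṁ = 445.83 min; T_ss = T_in + Q̇/(ṁ c_p) = 38.651 °C.
T(t) = T_ss + (T₀ − T_ss) e^(−t/τ). Set T = 35.3:
e^(−t/τ) = (35.3 − 38.651)/(24.4 − 38.651) = 0.23516
t = −445.83 · ln(0.23516) = 645.34 min.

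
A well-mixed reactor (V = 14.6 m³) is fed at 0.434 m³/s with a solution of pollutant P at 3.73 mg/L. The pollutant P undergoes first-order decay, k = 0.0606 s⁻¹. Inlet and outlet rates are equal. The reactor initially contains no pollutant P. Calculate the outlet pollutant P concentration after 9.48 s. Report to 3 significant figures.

V dC/dt = Q(C_in − C) − k V C.
dC/dt = (Q/V) C_in − (Q/V + k) C; effective rate a = Q/V + k = 0.029726 + 0.0606 = 0.090326 s⁻¹.
C_ss = Q C_in/(Q + kV) = 1.2275 mg/L; C(t) = C_ss + (C₀ − C_ss) e^(−a t).
C(9.48) = 1.2275 + (-1.2275)·e^(−0.090326·9.48) = 1.2275 + (-1.2275)·0.42473 = 0.70616 mg/L.

0.706 mg/L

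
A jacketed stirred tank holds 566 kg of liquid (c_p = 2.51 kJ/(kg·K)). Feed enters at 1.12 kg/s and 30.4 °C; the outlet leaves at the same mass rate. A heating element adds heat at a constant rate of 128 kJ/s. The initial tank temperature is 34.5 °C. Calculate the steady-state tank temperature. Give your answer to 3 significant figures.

First-law balance (no shaft work): M c_p dT/dt = ṁ c_p (T_in − T) + 128.
At steady state dT/dt = 0 ⇒ T_ss = T_in + Q̇/(ṁ c_p) = 30.4 + 128/(1.12·2.51) = 75.932 °C.

75.9 °C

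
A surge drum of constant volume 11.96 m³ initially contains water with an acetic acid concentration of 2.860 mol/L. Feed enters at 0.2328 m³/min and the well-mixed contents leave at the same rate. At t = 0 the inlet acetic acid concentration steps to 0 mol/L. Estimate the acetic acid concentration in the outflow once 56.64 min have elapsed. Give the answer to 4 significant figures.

0.9496 mol/L

Unsteady species balance (constant V, well mixed): V dC/dt = Q(C_in − C).
Rewrite as dC/dt + C/τ = C_in/τ, τ = V/Q = 51.3746 min.
This is linear first-order; C(t) = C_in + (C₀ − C_in) e^(−t/τ).
C(56.64) = 0 + (2.860 − 0)·e^(−56.64/51.3746) = 0 + (2.86000)·0.332043 = 0.949643 mol/L.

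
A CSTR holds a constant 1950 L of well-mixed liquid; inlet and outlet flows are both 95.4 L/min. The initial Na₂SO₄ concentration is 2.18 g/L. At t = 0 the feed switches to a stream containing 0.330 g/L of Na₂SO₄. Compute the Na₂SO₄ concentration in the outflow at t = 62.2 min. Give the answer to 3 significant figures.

0.418 g/L

Species balance on the tank: V dC/dt = Q(C_in − C).
Rewrite as dC/dt + C/τ = C_in/τ, τ = V/Q = 20.440 min.
Integrating: C(t) = C_in + (C₀ − C_in) e^(−t/τ).
C(62.2) = 0.330 + (2.18 − 0.330)·e^(−62.2/20.440) = 0.330 + (1.8500)·0.047691 = 0.41823 g/L.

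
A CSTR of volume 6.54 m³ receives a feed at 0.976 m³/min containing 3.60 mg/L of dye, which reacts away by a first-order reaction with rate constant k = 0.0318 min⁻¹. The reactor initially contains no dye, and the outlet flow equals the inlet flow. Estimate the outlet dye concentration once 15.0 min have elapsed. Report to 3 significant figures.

V dC/dt = Q(C_in − C) − k V C.
This is linear with rate a = Q/V + k = 0.18104 min⁻¹.
C_ss = Q C_in/(Q + kV) = 2.9676 mg/L; C(t) = C_ss + (C₀ − C_ss) e^(−a t).
C(15.0) = 2.9676 + (-2.9676)·e^(−0.18104·15.0) = 2.9676 + (-2.9676)·0.066170 = 2.7713 mg/L.

2.77 mg/L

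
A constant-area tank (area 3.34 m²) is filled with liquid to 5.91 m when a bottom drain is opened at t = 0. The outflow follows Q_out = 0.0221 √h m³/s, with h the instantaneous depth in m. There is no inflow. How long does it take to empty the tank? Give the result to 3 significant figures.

735 s

With no inflow, A dh/dt = −0.0221 √h.
This is separable: 2 d(√h)/dt = −0.0221/A, so √h = √h₀ − (0.0221/(2A)) t.
Tank is empty when √h = 0: t_empty = 2A√h₀/0.0221.
t_empty = 2·3.34·√5.91/0.0221 = 6.6800·2.4310/0.0221 = 734.81 s.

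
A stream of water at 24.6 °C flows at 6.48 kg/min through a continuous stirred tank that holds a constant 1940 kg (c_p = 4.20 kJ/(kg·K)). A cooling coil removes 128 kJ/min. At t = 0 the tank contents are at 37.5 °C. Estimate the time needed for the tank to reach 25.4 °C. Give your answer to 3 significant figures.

348 min

Heat balance on the well-mixed liquid: M c_p dT/dt = ṁ c_p (T_in − T) − 128.
τ = M/ṁ = 299.38 min; T_ss = T_in − Q̇/(ṁ c_p) = 19.897 °C.
T(t) = T_ss + (T₀ − T_ss) e^(−t/τ). Set T = 25.4:
e^(−t/τ) = (25.4 − 19.897)/(37.5 − 19.897) = 0.31262
t = −299.38 · ln(0.31262) = 348.11 min.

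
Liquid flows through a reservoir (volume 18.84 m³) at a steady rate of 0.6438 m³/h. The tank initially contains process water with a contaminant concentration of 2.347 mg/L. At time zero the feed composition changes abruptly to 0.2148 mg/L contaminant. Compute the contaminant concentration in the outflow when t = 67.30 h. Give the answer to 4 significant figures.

0.4286 mg/L

Mass balance on the solute (V constant): V dC/dt = Q(C_in − C).
Rewrite as dC/dt + C/τ = C_in/τ, τ = V/Q = 29.2637 h.
Integrating: C(t) = C_in + (C₀ − C_in) e^(−t/τ).
C(67.30) = 0.2148 + (2.347 − 0.2148)·e^(−67.30/29.2637) = 0.2148 + (2.13220)·0.100282 = 0.428620 mg/L.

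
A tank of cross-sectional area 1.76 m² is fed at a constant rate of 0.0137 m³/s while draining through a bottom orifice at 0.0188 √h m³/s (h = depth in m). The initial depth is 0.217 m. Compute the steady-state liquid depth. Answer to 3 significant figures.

0.531 m

Level balance: A dh/dt = 0.0137 − 0.0188 √h. Setting dh/dt = 0:
Q_in = 0.0188 √h_ss ⇒ √h_ss = 0.0137/0.0188 = 0.72872.
h_ss = 0.72872² = 0.53104 m. (Since h₀ = 0.217 m < h_ss, the level will rise toward this value.)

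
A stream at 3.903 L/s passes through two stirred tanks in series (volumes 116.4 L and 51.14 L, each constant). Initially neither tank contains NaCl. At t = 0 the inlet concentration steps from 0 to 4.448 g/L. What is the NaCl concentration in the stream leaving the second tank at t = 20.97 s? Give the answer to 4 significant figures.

1.224 g/L

Each tank obeys Vᵢ dCᵢ/dt = Q(Cᵢ₋₁ − Cᵢ), so τᵢ = Vᵢ/Q.
τ₁ = 116.4/3.903 = 29.8232 s; τ₂ = 51.14/3.903 = 13.1027 s.
Solving the cascade with C₁(0)=C₂(0)=0 gives C₂(t) = C_in[1 − (τ₁ e^(−t/τ₁) − τ₂ e^(−t/τ₂))/(τ₁ − τ₂)].
At t = 20.97: e^(−t/τ₁) = 0.495027, e^(−t/τ₂) = 0.201810.
C₂ = 4.448·[1 − (29.8232·0.495027 − 13.1027·0.201810)/(16.7205)] = 4.448·0.275199 = 1.22408 g/L.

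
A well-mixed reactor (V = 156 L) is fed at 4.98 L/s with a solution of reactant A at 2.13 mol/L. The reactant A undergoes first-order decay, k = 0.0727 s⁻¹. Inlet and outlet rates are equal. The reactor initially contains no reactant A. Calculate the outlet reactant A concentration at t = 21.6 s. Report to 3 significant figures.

0.582 mol/L

Accumulation = in − out − consumed: V dC/dt = Q C_in − Q C − k V C.
This is linear with rate a = Q/V + k = 0.10462 s⁻¹.
C_ss = Q C_in/(Q + kV) = 0.64992 mol/L; C(t) = C_ss + (C₀ − C_ss) e^(−a t).
C(21.6) = 0.64992 + (-0.64992)·e^(−0.10462·21.6) = 0.64992 + (-0.64992)·0.10437 = 0.58209 mol/L.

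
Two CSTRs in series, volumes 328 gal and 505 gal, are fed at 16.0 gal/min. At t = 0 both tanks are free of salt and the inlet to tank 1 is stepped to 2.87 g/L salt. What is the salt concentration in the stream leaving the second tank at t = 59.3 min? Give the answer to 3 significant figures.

1.91 g/L

Species balance on tank i: dCᵢ/dt = (Cᵢ₋₁ − Cᵢ)/τᵢ with τᵢ = Vᵢ/Q.
τ₁ = 328/16.0 = 20.500 min; τ₂ = 505/16.0 = 31.562 min.
Tank 1: C₁ = C_in(1 − e^(−t/τ₁)). Tank 2 (τ₁ ≠ τ₂): C₂ = C_in[1 − (τ₁ e^(−t/τ₁) − τ₂ e^(−t/τ₂))/(τ₁ − τ₂)].
At t = 59.3: e^(−t/τ₁) = 0.055427, e^(−t/τ₂) = 0.15277.
C₂ = 2.87·[1 − (20.500·0.055427 − 31.562·0.15277)/(-11.062)] = 2.87·0.66684 = 1.9138 g/L.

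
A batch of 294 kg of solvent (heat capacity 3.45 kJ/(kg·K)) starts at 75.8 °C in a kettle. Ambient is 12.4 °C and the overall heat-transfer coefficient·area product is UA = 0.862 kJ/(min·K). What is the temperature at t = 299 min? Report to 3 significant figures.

61.6 °C

Lumped-capacitance energy balance: M c_p dT/dt = UA(T_amb − T).
dT/dt = (T_ss − T)/τ with T_ss = T_amb = 12.400 °C, τ = M c_p/UA = 294·3.45/0.862 = 1176.7 min.
Integrating: T(t) = T_ss + (T₀ − T_ss) e^(−t/τ).
T(299) = 12.400 + (63.400)·0.77561 = 61.574 °C.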